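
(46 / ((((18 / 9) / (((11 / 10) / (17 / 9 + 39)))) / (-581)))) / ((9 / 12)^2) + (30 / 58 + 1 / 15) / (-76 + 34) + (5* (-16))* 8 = -23369411 / 18270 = -1279.11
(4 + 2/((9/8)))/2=26/9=2.89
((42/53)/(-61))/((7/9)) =-54/3233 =-0.02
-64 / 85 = -0.75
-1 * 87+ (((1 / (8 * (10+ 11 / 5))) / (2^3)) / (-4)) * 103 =-1359107 / 15616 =-87.03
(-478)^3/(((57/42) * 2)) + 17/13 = -9938596709/247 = -40237233.64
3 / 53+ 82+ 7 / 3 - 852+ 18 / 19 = -2316088 / 3021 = -766.66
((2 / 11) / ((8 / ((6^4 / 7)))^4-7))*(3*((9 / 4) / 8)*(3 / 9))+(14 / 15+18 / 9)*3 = 2331538387439 / 265167669305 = 8.79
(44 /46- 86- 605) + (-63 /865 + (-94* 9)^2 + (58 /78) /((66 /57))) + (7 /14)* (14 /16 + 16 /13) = 7511050102793 /10504560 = 715027.58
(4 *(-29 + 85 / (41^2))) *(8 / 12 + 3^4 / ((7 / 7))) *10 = -476907200 / 5043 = -94568.15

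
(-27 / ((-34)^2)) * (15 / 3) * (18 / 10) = -243 / 1156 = -0.21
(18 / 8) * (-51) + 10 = -419 / 4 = -104.75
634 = 634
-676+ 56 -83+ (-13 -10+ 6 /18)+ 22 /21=-15217 /21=-724.62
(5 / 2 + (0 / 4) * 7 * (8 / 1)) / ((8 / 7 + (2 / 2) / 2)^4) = 96040 / 279841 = 0.34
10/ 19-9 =-161/ 19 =-8.47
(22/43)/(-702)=-11/15093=-0.00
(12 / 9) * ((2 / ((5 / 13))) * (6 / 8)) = 26 / 5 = 5.20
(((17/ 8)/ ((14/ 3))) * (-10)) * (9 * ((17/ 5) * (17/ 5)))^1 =-132651/ 280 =-473.75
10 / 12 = 5 / 6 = 0.83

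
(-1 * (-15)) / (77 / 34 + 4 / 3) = 4.17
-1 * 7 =-7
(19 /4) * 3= 57 /4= 14.25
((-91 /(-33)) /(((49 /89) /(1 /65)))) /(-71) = -89 /82005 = -0.00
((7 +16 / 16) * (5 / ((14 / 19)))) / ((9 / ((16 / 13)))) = 6080 / 819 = 7.42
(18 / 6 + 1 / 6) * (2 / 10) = 19 / 30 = 0.63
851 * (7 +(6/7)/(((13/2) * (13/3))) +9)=16138364/1183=13641.90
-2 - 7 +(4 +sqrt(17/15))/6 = -25/3 +sqrt(255)/90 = -8.16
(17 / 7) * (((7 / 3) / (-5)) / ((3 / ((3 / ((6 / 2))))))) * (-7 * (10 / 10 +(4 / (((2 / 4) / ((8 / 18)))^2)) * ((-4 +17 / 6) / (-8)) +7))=244664 / 10935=22.37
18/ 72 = 1/ 4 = 0.25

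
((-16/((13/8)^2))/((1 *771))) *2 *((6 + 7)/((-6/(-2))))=-2048/30069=-0.07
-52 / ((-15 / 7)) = 364 / 15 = 24.27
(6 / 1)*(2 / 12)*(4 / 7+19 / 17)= 201 / 119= 1.69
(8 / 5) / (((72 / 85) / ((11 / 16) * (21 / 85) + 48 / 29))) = 23993 / 6960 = 3.45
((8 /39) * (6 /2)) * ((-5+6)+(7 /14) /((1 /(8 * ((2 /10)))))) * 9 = 648 /65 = 9.97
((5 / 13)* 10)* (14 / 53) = 700 / 689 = 1.02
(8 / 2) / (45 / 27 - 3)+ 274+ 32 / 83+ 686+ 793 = 145282 / 83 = 1750.39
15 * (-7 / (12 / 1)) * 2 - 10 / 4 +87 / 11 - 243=-2806 / 11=-255.09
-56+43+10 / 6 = -34 / 3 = -11.33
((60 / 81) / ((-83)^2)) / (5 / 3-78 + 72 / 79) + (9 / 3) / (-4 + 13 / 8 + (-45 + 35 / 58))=-51424772372 / 801720980775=-0.06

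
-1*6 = -6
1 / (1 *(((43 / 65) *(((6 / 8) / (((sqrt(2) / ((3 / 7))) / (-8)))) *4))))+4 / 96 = 1 / 24 - 455 *sqrt(2) / 3096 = -0.17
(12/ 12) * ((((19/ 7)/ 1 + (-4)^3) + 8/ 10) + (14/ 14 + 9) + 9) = -1452/ 35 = -41.49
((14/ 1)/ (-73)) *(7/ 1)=-98/ 73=-1.34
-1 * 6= -6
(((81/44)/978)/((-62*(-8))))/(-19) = -27/135177856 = -0.00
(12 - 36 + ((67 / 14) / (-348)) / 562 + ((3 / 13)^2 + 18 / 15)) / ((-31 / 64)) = 210513539036 / 4482724155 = 46.96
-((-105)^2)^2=-121550625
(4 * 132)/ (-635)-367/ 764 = -636437/ 485140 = -1.31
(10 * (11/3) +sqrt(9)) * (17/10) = 2023/30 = 67.43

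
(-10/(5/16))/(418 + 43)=-32/461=-0.07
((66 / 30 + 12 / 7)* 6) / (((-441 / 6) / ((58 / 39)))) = -31784 / 66885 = -0.48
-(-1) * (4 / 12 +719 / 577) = 2734 / 1731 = 1.58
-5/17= -0.29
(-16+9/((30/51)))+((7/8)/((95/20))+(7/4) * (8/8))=469/380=1.23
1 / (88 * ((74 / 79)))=79 / 6512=0.01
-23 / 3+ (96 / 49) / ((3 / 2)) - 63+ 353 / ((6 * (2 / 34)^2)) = 4978441 / 294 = 16933.47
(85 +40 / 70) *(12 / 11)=93.35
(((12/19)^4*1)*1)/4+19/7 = 2512387/912247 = 2.75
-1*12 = -12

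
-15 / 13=-1.15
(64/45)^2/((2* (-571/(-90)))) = 4096/25695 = 0.16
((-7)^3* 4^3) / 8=-2744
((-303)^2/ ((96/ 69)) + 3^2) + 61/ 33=69694487/ 1056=65998.57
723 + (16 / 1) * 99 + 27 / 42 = 32307 / 14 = 2307.64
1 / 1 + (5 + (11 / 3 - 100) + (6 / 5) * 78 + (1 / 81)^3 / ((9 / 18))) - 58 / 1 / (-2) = 85739158 / 2657205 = 32.27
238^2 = 56644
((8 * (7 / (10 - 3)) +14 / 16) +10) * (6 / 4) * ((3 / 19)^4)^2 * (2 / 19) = 2972133 / 2581501582232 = 0.00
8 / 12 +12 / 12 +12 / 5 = 61 / 15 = 4.07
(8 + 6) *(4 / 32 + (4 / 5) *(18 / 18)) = 259 / 20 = 12.95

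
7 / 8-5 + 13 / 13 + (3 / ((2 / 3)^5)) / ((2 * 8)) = -871 / 512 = -1.70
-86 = -86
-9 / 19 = -0.47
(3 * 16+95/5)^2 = 4489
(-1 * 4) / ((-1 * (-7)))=-4 / 7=-0.57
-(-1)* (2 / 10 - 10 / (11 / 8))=-389 / 55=-7.07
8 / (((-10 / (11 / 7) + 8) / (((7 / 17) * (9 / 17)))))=308 / 289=1.07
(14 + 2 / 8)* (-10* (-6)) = 855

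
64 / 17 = 3.76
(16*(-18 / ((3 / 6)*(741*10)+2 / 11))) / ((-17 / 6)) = 19008 / 692869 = 0.03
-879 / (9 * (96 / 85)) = -24905 / 288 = -86.48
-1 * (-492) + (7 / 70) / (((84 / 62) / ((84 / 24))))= 59071 / 120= 492.26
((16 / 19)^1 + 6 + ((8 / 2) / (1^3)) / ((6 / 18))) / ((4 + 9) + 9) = 179 / 209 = 0.86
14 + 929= 943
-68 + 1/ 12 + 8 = -719/ 12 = -59.92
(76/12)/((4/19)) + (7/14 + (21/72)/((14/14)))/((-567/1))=409355/13608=30.08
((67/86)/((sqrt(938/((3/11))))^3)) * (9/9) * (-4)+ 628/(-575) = -628/575-3 * sqrt(30954)/34162898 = -1.09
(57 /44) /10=0.13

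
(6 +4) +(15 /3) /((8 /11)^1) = 135 /8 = 16.88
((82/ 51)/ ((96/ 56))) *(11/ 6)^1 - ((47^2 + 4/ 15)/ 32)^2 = -55987654571/ 11750400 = -4764.74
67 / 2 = 33.50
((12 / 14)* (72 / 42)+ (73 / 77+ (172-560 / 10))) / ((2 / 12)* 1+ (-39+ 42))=382962 / 10241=37.39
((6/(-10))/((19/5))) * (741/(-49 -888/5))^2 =-2167425/1283689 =-1.69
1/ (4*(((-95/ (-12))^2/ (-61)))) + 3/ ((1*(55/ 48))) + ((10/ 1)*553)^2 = 3035919083264/ 99275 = 30580902.37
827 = 827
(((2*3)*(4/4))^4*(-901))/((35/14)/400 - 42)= 186831360/6719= 27806.42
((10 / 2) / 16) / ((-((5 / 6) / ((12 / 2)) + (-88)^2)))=-45 / 1115156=-0.00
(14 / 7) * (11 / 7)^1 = 22 / 7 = 3.14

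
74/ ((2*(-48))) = -37/ 48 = -0.77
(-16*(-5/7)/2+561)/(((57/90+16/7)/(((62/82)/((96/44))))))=6763735/100532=67.28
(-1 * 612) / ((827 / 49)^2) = -1469412 / 683929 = -2.15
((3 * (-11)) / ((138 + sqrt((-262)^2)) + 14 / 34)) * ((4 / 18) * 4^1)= -1496 / 20421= -0.07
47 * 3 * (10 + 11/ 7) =11421/ 7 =1631.57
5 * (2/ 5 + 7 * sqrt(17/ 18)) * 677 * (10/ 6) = 40635.67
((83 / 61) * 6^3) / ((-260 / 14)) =-62748 / 3965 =-15.83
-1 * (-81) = 81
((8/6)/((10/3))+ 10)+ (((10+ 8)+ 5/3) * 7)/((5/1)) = 569/15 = 37.93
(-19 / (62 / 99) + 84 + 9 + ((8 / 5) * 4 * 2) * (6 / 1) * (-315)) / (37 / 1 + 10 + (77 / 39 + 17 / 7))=-469.42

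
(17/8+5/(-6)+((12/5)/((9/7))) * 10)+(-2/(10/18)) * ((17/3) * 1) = -0.44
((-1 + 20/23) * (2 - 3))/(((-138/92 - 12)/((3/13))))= -2/897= -0.00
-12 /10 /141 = -0.01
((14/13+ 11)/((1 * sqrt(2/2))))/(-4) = -3.02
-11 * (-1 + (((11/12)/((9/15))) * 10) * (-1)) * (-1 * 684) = -122474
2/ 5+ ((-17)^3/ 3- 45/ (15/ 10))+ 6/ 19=-475081/ 285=-1666.95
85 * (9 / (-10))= -153 / 2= -76.50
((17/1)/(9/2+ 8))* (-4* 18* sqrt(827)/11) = -2448* sqrt(827)/275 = -255.99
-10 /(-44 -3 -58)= 2 /21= 0.10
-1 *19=-19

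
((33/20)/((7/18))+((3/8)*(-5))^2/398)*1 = 3790467/891520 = 4.25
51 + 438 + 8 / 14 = 3427 / 7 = 489.57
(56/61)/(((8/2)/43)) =602/61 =9.87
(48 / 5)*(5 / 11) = 48 / 11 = 4.36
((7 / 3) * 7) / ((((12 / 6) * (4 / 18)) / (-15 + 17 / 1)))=147 / 2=73.50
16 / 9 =1.78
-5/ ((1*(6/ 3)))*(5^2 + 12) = -92.50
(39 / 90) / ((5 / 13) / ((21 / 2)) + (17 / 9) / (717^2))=11.83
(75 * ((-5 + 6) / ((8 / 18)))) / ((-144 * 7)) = -75 / 448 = -0.17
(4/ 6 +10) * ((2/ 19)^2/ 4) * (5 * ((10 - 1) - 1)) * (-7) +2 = -6794/ 1083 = -6.27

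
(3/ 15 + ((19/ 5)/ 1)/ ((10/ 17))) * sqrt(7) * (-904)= -150516 * sqrt(7)/ 25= -15929.12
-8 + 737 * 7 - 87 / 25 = 128688 / 25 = 5147.52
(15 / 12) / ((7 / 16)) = 20 / 7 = 2.86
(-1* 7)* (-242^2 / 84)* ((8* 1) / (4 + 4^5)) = 29282 / 771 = 37.98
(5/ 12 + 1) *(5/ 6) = 85/ 72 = 1.18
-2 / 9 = -0.22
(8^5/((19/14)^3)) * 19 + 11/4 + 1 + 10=359681423/1444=249086.86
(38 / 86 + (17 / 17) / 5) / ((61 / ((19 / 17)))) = 2622 / 222955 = 0.01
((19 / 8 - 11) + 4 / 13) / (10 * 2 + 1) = -865 / 2184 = -0.40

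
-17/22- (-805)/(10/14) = 1126.23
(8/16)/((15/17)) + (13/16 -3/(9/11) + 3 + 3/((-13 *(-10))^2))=48177/67600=0.71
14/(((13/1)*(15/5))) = 14/39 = 0.36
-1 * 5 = -5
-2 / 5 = -0.40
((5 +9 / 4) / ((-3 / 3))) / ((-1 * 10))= 29 / 40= 0.72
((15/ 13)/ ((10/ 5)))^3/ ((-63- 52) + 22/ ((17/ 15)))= -459/ 228488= -0.00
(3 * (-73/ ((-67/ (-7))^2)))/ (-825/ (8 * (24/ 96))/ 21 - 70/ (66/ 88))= 6174/ 291785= 0.02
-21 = -21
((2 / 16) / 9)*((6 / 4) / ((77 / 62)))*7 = 31 / 264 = 0.12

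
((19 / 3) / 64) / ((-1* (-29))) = 0.00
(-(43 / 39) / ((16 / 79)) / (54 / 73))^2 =54.16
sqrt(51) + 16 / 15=8.21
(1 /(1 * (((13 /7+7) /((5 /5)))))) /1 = 7 /62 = 0.11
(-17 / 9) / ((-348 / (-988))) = -4199 / 783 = -5.36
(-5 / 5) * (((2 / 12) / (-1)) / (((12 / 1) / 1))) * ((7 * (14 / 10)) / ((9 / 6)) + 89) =1433 / 1080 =1.33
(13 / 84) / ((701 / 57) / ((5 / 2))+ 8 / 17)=20995 / 731192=0.03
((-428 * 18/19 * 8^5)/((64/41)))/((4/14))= -566028288/19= -29790962.53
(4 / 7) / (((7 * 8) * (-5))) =-1 / 490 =-0.00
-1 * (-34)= 34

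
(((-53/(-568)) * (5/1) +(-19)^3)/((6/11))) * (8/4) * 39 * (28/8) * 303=-1181561422041/1136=-1040106885.60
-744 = -744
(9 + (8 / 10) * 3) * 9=513 / 5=102.60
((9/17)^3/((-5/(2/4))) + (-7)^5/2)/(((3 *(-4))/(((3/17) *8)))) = 412864684/417605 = 988.65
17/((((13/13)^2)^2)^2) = 17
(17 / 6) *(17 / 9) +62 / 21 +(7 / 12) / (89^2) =49728479 / 5988276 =8.30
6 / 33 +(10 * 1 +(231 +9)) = 2752 / 11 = 250.18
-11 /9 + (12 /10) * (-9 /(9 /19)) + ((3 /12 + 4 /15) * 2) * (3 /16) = -34313 /1440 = -23.83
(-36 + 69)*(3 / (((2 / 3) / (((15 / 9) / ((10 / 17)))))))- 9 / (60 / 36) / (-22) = 92619 / 220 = 421.00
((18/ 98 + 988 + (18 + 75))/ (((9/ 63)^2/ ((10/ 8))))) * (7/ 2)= 927115/ 4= 231778.75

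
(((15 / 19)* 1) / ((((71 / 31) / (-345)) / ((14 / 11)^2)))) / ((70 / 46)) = -20662740 / 163229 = -126.59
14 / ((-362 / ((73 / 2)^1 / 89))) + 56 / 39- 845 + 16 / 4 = -1054933903 / 1256502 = -839.58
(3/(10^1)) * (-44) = -66/5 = -13.20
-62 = -62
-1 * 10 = -10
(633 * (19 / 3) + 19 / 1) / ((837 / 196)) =789488 / 837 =943.24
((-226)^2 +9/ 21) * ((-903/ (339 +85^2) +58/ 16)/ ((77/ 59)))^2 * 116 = 101510969130396048635/ 2374556626288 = 42749441.31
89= 89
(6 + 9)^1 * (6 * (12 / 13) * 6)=6480 / 13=498.46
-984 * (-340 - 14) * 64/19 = 22293504/19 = 1173342.32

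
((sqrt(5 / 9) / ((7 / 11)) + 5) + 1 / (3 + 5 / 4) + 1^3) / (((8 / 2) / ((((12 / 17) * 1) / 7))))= 11 * sqrt(5) / 833 + 318 / 2023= 0.19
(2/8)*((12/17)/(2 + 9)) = 3/187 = 0.02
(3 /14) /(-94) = -3 /1316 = -0.00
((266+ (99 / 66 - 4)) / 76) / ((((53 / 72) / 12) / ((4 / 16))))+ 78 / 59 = 918057 / 59413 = 15.45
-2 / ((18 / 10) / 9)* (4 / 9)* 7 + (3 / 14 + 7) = -3011 / 126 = -23.90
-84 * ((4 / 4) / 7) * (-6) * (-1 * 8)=-576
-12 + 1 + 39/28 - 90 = -2789/28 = -99.61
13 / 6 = 2.17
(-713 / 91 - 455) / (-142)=21059 / 6461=3.26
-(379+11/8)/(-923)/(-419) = -3043/3093896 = -0.00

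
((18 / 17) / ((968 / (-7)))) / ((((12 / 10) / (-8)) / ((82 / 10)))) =861 / 2057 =0.42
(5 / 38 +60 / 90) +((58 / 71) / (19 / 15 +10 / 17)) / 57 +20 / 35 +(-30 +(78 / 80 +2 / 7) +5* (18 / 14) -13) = -18187736317 / 535984680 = -33.93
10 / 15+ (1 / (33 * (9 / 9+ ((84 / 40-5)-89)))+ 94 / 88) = 208121 / 119988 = 1.73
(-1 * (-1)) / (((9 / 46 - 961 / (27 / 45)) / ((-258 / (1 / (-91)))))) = -3239964 / 221003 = -14.66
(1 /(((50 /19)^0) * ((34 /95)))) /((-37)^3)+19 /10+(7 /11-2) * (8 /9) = 97727126 /142081665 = 0.69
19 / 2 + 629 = 1277 / 2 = 638.50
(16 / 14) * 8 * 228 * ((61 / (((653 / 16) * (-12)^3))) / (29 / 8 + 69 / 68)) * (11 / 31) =-110967296 / 804719979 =-0.14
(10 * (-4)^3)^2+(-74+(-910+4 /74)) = 15118794 /37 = 408616.05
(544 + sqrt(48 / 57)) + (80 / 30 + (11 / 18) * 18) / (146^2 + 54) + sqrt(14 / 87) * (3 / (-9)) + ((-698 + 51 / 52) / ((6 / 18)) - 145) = -2820422219 / 1666860 - sqrt(1218) / 261 + 4 * sqrt(19) / 19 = -1691.27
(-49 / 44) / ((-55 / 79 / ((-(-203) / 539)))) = 16037 / 26620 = 0.60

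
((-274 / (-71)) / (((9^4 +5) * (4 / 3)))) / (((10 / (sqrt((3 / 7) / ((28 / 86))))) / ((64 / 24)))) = 137 * sqrt(258) / 16316510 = 0.00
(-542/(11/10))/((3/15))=-27100/11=-2463.64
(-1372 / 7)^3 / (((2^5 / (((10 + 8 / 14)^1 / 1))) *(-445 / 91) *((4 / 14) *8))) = 396124183 / 1780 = 222541.68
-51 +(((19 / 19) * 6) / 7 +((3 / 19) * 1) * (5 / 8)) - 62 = -119215 / 1064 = -112.04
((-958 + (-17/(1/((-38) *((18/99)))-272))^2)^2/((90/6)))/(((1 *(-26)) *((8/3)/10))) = -41987654675966303172801/4758033284444625146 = -8824.58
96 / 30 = 16 / 5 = 3.20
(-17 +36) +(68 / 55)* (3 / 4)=1096 / 55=19.93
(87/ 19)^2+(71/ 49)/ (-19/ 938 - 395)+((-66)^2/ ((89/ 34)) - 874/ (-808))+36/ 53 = 3009829264613367923/ 1784327987906044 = 1686.81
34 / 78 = 17 / 39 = 0.44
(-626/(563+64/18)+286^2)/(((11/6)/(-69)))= -172667878380/56089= -3078462.41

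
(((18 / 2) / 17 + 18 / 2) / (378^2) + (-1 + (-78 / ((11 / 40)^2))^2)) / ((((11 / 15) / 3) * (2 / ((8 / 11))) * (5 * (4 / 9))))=2101787372227383 / 2951420626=712127.36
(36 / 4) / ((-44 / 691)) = -6219 / 44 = -141.34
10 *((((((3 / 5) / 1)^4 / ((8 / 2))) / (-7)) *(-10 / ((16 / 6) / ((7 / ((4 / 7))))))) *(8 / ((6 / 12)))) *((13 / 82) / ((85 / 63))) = 1393119 / 348500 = 4.00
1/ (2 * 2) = 1/ 4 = 0.25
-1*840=-840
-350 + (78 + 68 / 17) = -268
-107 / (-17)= 107 / 17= 6.29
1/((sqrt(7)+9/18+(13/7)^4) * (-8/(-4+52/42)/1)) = 6805463/233211938-823543 * sqrt(7)/349817907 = 0.02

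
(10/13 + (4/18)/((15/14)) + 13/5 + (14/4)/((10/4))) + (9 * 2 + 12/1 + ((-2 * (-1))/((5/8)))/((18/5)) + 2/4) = 127643/3510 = 36.37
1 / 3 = 0.33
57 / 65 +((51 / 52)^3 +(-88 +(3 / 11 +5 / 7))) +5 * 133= 31387337259 / 54134080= 579.81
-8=-8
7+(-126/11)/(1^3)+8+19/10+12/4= 929/110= 8.45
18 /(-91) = -18 /91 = -0.20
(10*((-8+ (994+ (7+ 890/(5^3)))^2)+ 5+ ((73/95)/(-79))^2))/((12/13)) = 18604068662719267/1689750750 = 11009948.46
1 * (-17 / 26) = -17 / 26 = -0.65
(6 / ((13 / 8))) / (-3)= -16 / 13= -1.23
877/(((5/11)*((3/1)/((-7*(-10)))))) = 45019.33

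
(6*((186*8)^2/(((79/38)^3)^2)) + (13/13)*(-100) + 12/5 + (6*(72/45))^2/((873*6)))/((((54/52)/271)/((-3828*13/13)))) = -2614733180873024454286508608/15916151150237475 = -164281751045.95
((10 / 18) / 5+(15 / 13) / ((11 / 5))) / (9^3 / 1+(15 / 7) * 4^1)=0.00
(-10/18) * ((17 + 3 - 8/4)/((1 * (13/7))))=-70/13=-5.38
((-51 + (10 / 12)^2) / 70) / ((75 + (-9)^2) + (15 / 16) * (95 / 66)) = -79684 / 17446905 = -0.00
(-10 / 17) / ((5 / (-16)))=32 / 17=1.88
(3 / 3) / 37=1 / 37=0.03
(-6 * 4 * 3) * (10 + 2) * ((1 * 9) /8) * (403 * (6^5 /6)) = -507663936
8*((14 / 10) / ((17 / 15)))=168 / 17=9.88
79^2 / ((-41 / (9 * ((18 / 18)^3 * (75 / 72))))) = -468075 / 328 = -1427.06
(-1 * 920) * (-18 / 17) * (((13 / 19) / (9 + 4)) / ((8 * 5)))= 414 / 323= 1.28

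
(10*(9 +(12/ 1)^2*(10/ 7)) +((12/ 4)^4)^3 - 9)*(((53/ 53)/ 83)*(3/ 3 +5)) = 22410324/ 581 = 38571.99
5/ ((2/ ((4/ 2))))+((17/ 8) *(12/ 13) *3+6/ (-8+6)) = 205/ 26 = 7.88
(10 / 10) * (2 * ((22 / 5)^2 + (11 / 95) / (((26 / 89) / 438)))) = 2383106 / 6175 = 385.93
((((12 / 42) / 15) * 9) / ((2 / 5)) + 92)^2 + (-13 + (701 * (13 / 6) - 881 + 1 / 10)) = 6738461 / 735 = 9167.97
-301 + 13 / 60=-18047 / 60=-300.78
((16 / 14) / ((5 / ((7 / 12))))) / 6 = 1 / 45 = 0.02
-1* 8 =-8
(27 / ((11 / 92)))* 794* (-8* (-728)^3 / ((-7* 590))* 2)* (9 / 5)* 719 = -5627682383931998208 / 16225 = -346852535219229.47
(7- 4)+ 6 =9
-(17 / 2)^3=-4913 / 8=-614.12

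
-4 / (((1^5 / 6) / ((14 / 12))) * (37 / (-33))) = 924 / 37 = 24.97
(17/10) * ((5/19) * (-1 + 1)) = 0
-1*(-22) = 22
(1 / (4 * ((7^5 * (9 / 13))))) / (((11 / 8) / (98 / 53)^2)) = 104 / 1946637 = 0.00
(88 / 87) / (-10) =-44 / 435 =-0.10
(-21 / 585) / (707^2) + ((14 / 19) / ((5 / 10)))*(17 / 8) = 1656999397 / 529125870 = 3.13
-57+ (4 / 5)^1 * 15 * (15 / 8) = -69 / 2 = -34.50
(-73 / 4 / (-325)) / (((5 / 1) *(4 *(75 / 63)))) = 1533 / 650000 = 0.00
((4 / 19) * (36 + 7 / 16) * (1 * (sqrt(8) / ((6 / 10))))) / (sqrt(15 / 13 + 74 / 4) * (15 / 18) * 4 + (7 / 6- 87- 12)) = -2022215 * sqrt(2) / 7560613- 5300 * sqrt(6643) / 7560613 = -0.44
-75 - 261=-336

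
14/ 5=2.80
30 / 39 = 10 / 13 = 0.77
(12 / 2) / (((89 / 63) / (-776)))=-293328 / 89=-3295.82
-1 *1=-1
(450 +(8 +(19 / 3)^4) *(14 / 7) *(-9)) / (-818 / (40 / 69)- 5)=5157760 / 254889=20.24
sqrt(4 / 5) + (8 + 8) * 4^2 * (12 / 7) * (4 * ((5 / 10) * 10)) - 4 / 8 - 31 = 2 * sqrt(5) / 5 + 122439 / 14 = 8746.54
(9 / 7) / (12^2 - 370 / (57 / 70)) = -513 / 123844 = -0.00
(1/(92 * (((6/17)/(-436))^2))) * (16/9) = 54937744/1863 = 29488.86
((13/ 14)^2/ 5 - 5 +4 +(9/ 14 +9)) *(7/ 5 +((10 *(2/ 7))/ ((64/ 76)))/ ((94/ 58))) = 198584693/ 6448400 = 30.80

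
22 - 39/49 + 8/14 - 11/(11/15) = 332/49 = 6.78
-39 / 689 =-3 / 53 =-0.06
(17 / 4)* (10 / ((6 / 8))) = 170 / 3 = 56.67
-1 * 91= -91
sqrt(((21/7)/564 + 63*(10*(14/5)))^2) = 331633/188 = 1764.01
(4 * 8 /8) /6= 2 /3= 0.67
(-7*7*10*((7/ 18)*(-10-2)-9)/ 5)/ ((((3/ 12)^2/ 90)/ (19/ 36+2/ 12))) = 4018000/ 3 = 1339333.33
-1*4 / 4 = -1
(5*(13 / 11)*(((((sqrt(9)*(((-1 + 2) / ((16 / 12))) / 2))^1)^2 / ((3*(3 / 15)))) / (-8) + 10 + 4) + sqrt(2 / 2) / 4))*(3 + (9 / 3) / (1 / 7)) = 126945 / 64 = 1983.52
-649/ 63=-10.30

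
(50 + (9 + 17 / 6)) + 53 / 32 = 6095 / 96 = 63.49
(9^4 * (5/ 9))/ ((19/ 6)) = 21870/ 19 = 1151.05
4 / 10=2 / 5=0.40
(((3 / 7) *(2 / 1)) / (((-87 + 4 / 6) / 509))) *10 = -91620 / 1813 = -50.54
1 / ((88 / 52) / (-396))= -234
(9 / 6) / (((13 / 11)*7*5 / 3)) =99 / 910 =0.11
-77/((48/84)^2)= -3773/16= -235.81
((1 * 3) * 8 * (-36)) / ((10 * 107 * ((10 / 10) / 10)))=-864 / 107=-8.07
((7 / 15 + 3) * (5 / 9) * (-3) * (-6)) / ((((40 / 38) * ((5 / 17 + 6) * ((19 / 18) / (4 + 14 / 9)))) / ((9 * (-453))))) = -12013560 / 107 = -112276.26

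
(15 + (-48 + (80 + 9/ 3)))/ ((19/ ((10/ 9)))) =500/ 171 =2.92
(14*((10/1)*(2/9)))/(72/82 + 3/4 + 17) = 9184/5499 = 1.67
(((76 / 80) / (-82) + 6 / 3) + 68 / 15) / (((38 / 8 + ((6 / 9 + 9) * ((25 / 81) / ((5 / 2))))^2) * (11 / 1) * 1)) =57415311 / 597915710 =0.10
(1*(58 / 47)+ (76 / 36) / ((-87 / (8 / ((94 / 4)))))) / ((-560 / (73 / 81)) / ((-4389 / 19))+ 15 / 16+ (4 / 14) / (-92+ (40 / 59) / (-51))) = 280814266052320 / 830292318665379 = 0.34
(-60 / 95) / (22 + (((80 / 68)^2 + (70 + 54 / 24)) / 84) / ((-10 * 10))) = -0.03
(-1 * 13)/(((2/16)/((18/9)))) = -208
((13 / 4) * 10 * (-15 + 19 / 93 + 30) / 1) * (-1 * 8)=-367640 / 93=-3953.12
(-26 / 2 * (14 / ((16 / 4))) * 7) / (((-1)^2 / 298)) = -94913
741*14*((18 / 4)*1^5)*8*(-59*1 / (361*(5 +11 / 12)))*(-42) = 584490816 / 1349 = 433277.11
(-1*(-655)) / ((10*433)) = 131 / 866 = 0.15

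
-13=-13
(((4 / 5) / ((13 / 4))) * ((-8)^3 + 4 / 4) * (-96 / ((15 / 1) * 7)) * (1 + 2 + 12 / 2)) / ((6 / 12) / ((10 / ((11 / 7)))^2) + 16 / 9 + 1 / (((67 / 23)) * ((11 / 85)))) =874644148224 / 3754337509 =232.97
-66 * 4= -264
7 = 7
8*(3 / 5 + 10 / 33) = 1192 / 165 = 7.22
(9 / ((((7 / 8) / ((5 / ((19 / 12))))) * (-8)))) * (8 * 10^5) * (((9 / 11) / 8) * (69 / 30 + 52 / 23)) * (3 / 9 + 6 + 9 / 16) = -351559237500 / 33649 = -10447836.12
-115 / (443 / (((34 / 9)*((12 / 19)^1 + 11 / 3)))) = -957950 / 227259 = -4.22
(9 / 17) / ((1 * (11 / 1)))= 9 / 187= 0.05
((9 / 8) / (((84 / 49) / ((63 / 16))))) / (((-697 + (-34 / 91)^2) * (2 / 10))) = -0.02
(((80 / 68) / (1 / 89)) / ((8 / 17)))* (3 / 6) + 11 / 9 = 4049 / 36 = 112.47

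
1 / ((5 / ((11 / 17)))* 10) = 11 / 850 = 0.01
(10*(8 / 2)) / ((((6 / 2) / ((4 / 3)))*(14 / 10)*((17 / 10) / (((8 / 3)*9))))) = 64000 / 357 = 179.27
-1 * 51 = -51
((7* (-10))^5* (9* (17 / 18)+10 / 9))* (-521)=75743266550000 / 9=8415918505555.56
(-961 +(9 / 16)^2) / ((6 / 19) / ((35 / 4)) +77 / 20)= -163546775 / 661568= -247.21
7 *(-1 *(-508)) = 3556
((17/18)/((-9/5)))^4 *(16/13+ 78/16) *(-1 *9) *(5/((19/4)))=-4.38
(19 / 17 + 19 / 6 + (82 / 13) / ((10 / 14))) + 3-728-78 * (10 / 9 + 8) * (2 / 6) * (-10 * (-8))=-391096991 / 19890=-19663.00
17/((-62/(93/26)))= -51/52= -0.98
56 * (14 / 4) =196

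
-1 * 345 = -345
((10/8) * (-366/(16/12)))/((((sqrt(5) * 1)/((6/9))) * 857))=-183 * sqrt(5)/3428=-0.12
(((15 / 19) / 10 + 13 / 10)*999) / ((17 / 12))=1570428 / 1615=972.40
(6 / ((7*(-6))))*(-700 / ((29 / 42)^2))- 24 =156216 / 841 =185.75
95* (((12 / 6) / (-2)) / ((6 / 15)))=-475 / 2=-237.50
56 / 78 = 28 / 39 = 0.72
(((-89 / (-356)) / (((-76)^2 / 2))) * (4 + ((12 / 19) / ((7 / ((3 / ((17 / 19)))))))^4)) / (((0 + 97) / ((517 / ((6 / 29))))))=3012900698225 / 337060622959536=0.01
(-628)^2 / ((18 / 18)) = 394384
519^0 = 1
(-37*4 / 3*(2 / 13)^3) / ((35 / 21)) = -1184 / 10985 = -0.11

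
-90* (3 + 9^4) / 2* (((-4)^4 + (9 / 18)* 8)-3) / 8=-18978165 / 2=-9489082.50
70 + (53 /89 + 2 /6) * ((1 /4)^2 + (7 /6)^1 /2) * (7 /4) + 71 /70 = 16162529 /224280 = 72.06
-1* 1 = -1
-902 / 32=-451 / 16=-28.19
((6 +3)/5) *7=63/5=12.60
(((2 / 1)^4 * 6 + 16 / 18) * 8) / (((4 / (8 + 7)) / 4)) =34880 / 3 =11626.67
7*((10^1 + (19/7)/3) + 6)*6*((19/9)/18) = 6745/81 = 83.27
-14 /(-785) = 14 /785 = 0.02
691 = 691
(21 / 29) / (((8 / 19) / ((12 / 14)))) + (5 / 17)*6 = 6387 / 1972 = 3.24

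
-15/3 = -5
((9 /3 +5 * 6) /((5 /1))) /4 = 33 /20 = 1.65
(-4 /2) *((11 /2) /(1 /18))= -198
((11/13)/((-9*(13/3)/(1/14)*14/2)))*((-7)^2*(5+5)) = -0.11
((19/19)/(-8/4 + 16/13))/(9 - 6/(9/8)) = -0.35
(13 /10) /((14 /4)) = 13 /35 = 0.37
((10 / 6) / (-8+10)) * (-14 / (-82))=35 / 246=0.14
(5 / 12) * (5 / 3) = 25 / 36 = 0.69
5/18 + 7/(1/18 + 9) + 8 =26555/2934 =9.05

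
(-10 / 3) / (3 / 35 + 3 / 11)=-1925 / 207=-9.30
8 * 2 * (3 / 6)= 8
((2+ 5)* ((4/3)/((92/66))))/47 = 154/1081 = 0.14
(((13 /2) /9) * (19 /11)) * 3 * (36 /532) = 39 /154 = 0.25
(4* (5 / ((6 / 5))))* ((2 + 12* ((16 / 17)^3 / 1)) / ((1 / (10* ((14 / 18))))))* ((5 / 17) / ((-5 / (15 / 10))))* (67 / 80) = -345758525 / 3006756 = -114.99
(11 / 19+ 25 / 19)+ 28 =568 / 19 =29.89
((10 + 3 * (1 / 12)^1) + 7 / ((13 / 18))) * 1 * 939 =973743 / 52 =18725.83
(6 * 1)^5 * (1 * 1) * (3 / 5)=23328 / 5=4665.60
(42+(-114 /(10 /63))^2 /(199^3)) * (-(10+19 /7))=-105369950937 /197014975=-534.83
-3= -3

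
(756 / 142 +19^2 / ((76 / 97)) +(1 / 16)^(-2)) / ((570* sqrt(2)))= 205069* sqrt(2) / 323760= 0.90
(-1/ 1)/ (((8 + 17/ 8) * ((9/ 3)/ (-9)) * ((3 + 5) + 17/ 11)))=88/ 2835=0.03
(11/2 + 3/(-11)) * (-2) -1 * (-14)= 39/11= 3.55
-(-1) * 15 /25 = 3 /5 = 0.60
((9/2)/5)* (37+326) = 3267/10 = 326.70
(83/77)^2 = 6889/5929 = 1.16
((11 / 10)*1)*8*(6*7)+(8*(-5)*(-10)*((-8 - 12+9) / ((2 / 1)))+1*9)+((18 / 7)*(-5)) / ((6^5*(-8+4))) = -110158247 / 60480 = -1821.40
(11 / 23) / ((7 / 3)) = 33 / 161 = 0.20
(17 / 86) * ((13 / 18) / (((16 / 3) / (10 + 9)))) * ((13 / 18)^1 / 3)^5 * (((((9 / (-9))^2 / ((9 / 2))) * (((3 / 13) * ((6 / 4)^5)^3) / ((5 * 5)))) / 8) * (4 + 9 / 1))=1559059307 / 2597113036800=0.00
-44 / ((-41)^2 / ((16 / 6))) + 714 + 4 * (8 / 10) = 18082438 / 25215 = 717.13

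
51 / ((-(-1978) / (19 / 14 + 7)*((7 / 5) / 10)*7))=149175 / 678454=0.22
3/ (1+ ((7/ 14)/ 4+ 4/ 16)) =24/ 11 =2.18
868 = 868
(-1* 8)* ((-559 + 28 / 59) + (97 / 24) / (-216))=170834075 / 38232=4468.35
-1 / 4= -0.25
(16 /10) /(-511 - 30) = -8 /2705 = -0.00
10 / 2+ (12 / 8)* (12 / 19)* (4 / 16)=199 / 38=5.24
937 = 937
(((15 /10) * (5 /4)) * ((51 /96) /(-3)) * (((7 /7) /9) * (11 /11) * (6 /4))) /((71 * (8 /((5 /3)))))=-425 /2617344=-0.00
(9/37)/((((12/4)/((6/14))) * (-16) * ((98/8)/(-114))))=0.02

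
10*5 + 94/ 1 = 144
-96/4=-24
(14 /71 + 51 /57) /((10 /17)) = 25041 /13490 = 1.86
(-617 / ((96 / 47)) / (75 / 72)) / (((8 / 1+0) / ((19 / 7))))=-550981 / 5600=-98.39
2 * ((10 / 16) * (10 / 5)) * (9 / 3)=15 / 2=7.50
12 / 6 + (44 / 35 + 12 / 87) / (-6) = 1794 / 1015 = 1.77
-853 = -853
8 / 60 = 2 / 15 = 0.13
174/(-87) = -2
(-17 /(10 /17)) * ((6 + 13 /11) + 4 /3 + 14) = -214727 /330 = -650.69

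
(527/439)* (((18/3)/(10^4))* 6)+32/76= 8870117/20852500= 0.43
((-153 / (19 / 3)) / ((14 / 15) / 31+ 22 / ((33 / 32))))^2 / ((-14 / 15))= -683317488375 / 498750735224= -1.37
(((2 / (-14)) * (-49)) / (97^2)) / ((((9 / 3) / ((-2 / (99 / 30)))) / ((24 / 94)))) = -0.00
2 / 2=1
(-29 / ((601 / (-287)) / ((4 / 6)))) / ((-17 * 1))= -16646 / 30651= -0.54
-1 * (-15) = 15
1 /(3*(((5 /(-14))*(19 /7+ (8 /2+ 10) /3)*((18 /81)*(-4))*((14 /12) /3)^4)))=236196 /37975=6.22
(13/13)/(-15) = -1/15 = -0.07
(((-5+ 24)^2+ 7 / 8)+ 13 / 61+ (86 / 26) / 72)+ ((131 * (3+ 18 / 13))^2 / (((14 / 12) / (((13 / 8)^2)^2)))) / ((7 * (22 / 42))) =605660939455625 / 1125476352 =538137.42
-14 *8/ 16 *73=-511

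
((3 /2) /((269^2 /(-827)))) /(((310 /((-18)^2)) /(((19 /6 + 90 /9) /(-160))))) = 5291973 /3589105600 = 0.00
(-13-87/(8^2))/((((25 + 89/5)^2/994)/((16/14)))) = -1631225/183184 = -8.90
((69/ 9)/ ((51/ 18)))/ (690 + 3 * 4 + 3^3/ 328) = 15088/ 3914811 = 0.00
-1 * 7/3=-7/3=-2.33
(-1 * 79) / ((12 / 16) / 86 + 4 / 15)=-407640 / 1421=-286.87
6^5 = 7776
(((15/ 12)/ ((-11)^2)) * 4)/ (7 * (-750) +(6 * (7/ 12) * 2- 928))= -5/ 746691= -0.00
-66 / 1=-66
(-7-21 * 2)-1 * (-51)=2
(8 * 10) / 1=80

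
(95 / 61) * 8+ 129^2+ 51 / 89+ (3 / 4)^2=1446684701 / 86864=16654.59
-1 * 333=-333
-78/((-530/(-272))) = -10608/265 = -40.03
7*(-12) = -84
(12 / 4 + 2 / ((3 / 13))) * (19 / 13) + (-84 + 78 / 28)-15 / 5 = -36671 / 546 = -67.16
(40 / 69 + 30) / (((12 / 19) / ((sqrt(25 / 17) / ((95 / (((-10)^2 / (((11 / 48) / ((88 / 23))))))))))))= 1031.88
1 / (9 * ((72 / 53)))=53 / 648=0.08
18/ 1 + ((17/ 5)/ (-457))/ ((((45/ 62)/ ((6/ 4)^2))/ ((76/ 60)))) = 6159487/ 342750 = 17.97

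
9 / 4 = 2.25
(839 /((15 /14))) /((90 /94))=552062 /675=817.87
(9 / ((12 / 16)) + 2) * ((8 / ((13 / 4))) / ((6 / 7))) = 1568 / 39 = 40.21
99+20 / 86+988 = 1087.23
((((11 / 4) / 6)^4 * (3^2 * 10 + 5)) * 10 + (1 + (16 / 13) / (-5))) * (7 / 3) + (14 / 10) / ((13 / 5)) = 3238603949 / 32348160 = 100.12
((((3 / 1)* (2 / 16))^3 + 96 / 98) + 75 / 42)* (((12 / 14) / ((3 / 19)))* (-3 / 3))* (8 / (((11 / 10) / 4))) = -6716405 / 15092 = -445.03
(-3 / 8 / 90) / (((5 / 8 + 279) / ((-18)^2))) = -54 / 11185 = -0.00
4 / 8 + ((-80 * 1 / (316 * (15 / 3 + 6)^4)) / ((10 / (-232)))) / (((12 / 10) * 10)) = 3470149 / 6939834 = 0.50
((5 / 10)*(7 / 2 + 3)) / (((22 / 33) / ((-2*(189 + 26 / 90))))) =-55367 / 30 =-1845.57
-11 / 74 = -0.15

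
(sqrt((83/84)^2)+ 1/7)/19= 0.06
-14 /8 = -7 /4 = -1.75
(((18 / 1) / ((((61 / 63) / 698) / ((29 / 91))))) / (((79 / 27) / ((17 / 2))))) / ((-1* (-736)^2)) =-376288659 / 16967814656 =-0.02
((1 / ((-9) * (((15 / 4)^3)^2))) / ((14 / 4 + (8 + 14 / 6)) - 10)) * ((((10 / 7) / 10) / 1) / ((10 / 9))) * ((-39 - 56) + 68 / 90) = 0.00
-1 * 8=-8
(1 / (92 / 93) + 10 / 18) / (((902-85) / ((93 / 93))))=1297 / 676476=0.00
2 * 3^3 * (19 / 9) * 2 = 228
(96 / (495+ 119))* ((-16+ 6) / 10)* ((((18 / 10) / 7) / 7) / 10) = -216 / 376075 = -0.00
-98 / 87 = -1.13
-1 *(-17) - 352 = -335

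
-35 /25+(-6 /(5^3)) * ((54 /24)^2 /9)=-1427 /1000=-1.43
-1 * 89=-89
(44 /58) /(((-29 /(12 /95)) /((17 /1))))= -0.06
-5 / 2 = -2.50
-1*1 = -1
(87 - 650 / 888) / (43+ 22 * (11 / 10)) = 191515 / 149184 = 1.28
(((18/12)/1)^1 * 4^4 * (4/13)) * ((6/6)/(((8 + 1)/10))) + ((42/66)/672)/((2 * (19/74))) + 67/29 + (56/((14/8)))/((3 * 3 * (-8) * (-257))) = 779124037847/5831942688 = 133.60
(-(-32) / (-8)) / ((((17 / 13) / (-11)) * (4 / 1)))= 143 / 17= 8.41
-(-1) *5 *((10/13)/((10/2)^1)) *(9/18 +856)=8565/13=658.85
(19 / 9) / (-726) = -19 / 6534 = -0.00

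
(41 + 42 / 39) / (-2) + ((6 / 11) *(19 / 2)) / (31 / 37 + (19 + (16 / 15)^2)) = -259590731 / 12485473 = -20.79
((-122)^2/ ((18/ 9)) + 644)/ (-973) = -8086/ 973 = -8.31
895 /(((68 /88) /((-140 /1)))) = -2756600 /17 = -162152.94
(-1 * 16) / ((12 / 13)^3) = -2197 / 108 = -20.34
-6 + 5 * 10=44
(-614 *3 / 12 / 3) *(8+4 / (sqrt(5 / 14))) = -1228 / 3 - 614 *sqrt(70) / 15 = -751.81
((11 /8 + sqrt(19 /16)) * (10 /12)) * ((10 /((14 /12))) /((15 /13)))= 65 * sqrt(19) /42 + 715 /84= 15.26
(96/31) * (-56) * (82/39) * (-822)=120787968/403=299722.00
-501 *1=-501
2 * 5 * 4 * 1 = 40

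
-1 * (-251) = 251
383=383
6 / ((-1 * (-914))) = 3 / 457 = 0.01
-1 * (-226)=226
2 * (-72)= -144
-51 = -51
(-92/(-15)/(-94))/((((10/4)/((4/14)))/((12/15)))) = -736/123375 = -0.01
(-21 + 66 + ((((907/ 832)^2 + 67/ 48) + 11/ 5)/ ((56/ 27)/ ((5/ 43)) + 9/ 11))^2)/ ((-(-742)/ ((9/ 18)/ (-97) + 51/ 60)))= 0.05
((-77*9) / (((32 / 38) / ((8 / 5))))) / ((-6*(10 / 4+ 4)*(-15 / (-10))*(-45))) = -1463 / 2925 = -0.50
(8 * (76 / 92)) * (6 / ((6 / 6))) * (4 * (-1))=-3648 / 23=-158.61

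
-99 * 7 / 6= -231 / 2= -115.50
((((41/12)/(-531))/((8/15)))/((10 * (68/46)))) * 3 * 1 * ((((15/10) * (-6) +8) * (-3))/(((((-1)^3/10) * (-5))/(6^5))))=-229149/2006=-114.23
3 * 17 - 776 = -725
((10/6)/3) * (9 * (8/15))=8/3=2.67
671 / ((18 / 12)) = 447.33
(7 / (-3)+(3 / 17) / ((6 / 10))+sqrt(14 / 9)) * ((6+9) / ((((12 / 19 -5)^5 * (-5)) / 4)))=-1030057184 / 66963690931+9904396 * sqrt(14) / 3939040643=-0.01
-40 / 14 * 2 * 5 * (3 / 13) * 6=-3600 / 91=-39.56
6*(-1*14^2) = -1176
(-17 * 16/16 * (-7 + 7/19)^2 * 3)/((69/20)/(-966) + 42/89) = -20177125920/4213231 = -4788.99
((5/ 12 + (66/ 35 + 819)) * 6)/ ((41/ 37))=12763039/ 2870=4447.05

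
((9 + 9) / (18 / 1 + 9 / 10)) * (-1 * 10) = -200 / 21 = -9.52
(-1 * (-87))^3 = 658503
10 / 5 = 2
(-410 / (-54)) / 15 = 41 / 81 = 0.51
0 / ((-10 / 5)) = 0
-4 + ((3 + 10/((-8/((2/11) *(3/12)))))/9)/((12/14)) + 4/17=-273307/80784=-3.38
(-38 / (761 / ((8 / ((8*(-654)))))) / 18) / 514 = 19 / 2302332444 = 0.00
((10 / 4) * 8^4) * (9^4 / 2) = 33592320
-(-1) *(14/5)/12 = 0.23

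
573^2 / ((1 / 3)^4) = 26594649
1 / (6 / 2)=0.33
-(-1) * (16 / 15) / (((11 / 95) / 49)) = 14896 / 33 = 451.39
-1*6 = -6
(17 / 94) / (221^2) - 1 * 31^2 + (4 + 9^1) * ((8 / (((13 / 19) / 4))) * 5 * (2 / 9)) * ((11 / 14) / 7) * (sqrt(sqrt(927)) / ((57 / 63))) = -498.55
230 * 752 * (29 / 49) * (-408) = -2046462720 / 49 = -41764545.31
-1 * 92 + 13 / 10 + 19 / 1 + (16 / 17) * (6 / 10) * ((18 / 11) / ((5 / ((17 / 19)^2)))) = -14206659 / 198550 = -71.55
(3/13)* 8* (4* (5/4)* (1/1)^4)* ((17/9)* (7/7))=680/39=17.44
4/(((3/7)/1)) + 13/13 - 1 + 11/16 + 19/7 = 4279/336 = 12.74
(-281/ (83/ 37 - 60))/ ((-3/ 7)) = -72779/ 6411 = -11.35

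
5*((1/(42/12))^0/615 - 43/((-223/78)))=2062933/27429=75.21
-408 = -408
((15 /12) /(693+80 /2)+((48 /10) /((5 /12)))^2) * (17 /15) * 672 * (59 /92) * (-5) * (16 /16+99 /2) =-172454634083893 /10536875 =-16366772.32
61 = 61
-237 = -237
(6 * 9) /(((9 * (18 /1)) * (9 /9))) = 1 /3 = 0.33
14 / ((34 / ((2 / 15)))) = 14 / 255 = 0.05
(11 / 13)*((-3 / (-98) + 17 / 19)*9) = 170577 / 24206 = 7.05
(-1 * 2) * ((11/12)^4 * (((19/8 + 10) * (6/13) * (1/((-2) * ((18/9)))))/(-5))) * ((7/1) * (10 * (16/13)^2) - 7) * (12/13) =-2695510587/73116160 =-36.87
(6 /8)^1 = 3 /4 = 0.75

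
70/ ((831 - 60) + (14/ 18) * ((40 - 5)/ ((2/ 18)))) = 35/ 508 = 0.07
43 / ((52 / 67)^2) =193027 / 2704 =71.39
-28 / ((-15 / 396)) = 3696 / 5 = 739.20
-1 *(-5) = 5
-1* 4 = -4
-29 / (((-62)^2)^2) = -0.00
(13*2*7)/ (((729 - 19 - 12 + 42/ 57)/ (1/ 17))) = 0.02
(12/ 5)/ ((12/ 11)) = 11/ 5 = 2.20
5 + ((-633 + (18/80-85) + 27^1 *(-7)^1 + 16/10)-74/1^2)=-38967/40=-974.18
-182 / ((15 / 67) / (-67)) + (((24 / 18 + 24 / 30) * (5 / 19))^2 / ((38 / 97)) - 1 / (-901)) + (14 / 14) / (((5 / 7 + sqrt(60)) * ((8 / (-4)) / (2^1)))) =166619967946376 / 3059079705 - 98 * sqrt(15) / 2915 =54467.22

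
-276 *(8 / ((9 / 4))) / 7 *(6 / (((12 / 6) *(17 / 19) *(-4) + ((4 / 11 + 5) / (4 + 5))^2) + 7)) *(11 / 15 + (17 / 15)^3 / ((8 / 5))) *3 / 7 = -4222598589 / 1406300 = -3002.63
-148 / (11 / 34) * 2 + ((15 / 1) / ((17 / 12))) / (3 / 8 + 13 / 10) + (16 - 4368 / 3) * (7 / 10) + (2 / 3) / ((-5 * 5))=-1800994658 / 939675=-1916.61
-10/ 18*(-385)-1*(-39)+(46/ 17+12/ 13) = 510214/ 1989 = 256.52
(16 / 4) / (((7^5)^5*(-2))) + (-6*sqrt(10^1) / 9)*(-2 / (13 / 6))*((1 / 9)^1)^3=-2 / 1341068619663964900807 + 8*sqrt(10) / 9477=0.00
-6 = -6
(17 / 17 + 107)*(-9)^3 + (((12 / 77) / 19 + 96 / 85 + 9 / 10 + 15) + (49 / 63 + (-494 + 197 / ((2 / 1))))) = -17707832693 / 223839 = -79109.68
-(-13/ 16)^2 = -169/ 256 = -0.66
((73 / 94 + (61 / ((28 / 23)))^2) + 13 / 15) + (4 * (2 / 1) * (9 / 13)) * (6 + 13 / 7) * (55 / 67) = 1226699974439 / 481419120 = 2548.09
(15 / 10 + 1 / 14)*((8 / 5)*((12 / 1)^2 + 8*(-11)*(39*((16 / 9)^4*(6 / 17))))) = -1862605184 / 61965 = -30058.99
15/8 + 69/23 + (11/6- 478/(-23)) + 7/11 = 170789/6072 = 28.13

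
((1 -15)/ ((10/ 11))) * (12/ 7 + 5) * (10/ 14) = -517/ 7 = -73.86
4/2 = 2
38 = 38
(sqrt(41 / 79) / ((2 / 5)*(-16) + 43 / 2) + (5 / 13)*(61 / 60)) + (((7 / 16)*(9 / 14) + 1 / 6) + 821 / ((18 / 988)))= 10*sqrt(3239) / 11929 + 168721925 / 3744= 45064.66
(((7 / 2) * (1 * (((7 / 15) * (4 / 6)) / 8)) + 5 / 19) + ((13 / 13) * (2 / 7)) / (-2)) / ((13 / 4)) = 12277 / 155610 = 0.08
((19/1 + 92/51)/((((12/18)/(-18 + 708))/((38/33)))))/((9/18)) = 9273140/187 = 49588.98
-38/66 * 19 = -10.94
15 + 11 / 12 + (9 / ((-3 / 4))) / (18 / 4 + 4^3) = 25879 / 1644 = 15.74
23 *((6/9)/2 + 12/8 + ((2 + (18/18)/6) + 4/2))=138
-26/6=-13/3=-4.33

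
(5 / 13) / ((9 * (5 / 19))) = 19 / 117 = 0.16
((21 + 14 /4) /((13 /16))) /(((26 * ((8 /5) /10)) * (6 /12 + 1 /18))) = 2205 /169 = 13.05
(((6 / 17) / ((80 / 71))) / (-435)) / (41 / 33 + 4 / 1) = -2343 / 17057800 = -0.00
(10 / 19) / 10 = 1 / 19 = 0.05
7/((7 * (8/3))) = 3/8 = 0.38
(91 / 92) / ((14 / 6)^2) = 117 / 644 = 0.18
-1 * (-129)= 129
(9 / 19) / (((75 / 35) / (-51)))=-1071 / 95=-11.27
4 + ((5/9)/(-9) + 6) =805/81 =9.94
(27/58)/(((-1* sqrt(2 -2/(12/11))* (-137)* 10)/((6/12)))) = 27* sqrt(6)/158920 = 0.00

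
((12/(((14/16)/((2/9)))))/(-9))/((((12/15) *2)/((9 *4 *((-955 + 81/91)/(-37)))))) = -13891840/70707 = -196.47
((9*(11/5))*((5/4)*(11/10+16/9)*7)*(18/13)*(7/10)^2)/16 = 8794863/416000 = 21.14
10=10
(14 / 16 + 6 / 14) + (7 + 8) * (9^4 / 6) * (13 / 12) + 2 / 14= 497583 / 28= 17770.82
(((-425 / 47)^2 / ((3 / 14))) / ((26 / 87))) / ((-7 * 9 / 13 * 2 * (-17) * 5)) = 61625 / 39762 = 1.55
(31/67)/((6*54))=31/21708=0.00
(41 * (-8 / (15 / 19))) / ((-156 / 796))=1240168 / 585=2119.95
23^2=529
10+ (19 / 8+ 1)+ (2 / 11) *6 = 1273 / 88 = 14.47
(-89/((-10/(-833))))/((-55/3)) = 222411/550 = 404.38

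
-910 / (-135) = 182 / 27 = 6.74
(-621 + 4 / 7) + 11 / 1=-4266 / 7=-609.43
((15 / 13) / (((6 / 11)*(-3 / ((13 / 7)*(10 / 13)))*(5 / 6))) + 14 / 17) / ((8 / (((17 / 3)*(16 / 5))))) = -1192 / 1365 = -0.87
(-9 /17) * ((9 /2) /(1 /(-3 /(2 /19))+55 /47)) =-216999 /103394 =-2.10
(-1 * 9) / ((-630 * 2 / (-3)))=-3 / 140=-0.02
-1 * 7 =-7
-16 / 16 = -1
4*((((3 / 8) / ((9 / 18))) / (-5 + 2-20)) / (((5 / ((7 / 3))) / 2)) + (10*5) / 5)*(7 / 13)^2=224714 / 19435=11.56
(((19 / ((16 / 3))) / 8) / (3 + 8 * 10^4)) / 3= 19 / 10240384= 0.00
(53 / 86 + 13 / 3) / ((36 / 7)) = 8939 / 9288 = 0.96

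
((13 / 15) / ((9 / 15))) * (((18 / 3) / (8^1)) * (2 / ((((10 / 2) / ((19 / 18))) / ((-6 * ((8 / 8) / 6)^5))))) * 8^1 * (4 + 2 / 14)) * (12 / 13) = -551 / 51030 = -0.01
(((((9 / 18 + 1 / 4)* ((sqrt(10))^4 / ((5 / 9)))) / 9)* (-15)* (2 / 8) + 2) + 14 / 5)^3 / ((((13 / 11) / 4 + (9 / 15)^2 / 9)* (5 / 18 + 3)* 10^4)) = -11985021279 / 967600000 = -12.39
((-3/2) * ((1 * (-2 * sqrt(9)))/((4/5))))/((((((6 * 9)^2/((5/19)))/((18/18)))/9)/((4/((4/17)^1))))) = 425/2736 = 0.16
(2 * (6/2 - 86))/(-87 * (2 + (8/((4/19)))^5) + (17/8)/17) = 1328/55147678319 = 0.00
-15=-15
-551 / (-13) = 551 / 13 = 42.38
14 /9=1.56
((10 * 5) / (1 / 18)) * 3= 2700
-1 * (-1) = 1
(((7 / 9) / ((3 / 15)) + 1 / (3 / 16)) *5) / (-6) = -7.69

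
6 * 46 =276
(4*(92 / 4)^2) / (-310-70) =-5.57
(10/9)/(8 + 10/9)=0.12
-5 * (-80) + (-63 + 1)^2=4244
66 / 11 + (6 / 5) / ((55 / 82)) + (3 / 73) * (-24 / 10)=154386 / 20075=7.69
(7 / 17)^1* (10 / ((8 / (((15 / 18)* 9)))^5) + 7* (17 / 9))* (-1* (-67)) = 45287646943 / 80216064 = 564.57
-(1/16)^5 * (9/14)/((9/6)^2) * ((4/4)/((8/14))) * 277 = -277/2097152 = -0.00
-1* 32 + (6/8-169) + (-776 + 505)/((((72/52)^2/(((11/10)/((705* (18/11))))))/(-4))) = -1026404023/5139450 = -199.71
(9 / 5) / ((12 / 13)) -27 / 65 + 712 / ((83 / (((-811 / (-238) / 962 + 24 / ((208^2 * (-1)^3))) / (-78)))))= 147823894039 / 96346974360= 1.53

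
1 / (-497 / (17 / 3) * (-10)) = 17 / 14910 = 0.00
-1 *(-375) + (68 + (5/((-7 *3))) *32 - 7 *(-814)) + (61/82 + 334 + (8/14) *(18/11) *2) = 122554645/18942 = 6469.99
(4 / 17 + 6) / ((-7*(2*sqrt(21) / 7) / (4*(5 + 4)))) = -636*sqrt(21) / 119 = -24.49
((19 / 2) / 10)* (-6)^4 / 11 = 6156 / 55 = 111.93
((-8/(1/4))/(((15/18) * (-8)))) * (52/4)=312/5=62.40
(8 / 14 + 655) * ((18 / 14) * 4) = 165204 / 49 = 3371.51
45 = 45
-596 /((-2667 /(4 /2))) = 1192 /2667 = 0.45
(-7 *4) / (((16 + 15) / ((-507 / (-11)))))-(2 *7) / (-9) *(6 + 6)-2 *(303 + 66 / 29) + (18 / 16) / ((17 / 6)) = -633.12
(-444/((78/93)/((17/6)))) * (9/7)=-175491/91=-1928.47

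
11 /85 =0.13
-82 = -82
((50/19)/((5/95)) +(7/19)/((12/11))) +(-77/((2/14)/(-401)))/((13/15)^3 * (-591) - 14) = -50291541857/102271452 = -491.75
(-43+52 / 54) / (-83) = 1135 / 2241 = 0.51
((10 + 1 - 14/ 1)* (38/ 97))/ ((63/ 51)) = -646/ 679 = -0.95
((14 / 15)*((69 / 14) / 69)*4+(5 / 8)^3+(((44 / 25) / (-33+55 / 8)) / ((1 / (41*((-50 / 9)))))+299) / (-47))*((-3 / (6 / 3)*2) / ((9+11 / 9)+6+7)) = 381293889 / 477790720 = 0.80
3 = 3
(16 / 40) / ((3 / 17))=34 / 15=2.27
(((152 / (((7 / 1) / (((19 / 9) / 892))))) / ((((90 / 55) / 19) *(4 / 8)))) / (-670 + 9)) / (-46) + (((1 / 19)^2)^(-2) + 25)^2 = 32659733302443678917 / 1922282523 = 16990079716.00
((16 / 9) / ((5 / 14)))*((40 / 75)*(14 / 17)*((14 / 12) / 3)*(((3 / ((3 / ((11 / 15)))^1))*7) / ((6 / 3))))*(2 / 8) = 845152 / 1549125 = 0.55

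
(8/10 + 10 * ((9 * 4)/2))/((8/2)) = 226/5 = 45.20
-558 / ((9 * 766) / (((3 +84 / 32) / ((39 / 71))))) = -33015 / 39832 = -0.83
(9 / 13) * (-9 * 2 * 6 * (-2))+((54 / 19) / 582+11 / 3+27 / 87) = 320002897 / 2084433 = 153.52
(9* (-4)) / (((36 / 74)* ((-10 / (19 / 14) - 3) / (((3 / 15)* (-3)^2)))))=12654 / 985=12.85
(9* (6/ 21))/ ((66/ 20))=60/ 77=0.78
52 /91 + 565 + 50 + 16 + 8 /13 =632.19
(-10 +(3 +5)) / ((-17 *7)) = 2 / 119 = 0.02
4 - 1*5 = -1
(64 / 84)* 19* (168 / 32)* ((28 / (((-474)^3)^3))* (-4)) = 0.00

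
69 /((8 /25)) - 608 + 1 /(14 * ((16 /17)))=-87875 /224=-392.30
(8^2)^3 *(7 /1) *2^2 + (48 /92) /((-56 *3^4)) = 63814238207 /8694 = 7340032.00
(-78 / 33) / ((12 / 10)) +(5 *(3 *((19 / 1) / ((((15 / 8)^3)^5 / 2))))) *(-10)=-155916814509622927 / 64224437255859375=-2.43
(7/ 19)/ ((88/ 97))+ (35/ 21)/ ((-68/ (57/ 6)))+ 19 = 817471/ 42636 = 19.17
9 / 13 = 0.69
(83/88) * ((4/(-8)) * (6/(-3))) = 83/88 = 0.94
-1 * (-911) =911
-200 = -200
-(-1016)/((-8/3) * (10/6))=-1143/5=-228.60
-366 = -366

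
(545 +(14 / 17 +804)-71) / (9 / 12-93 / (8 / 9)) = -173920 / 14127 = -12.31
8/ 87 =0.09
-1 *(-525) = 525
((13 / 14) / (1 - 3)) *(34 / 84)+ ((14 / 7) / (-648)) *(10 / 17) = -102419 / 539784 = -0.19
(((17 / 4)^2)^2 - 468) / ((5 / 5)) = -36287 / 256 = -141.75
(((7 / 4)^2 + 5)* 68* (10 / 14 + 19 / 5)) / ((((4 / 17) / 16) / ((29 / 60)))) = 28470257 / 350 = 81343.59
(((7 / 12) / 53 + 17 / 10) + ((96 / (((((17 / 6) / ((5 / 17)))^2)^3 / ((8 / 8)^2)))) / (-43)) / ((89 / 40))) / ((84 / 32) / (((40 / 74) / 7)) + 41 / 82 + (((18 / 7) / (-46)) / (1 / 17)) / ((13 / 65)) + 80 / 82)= 640654152943188703143689816 / 11501714027689375324326864987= 0.06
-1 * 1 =-1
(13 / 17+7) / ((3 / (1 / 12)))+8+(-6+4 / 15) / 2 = 1364 / 255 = 5.35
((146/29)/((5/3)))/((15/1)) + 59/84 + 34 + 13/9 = 6640817/182700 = 36.35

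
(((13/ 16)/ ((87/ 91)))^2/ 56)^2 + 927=927.00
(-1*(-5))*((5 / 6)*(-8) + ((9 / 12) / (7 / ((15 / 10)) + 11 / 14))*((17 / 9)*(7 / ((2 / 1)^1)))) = -79105 / 2748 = -28.79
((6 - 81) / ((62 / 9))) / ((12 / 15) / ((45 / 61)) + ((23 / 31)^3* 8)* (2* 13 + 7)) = -145951875 / 1459977608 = -0.10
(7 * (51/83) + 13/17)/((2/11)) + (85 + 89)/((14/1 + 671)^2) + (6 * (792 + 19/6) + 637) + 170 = 3711509934714/662076475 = 5605.86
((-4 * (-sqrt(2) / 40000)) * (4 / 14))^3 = sqrt(2) / 21437500000000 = 0.00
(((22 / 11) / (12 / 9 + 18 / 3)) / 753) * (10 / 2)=5 / 2761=0.00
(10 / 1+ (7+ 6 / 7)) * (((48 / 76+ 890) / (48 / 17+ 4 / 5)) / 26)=89898125 / 532532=168.81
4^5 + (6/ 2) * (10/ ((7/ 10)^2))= 53176/ 49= 1085.22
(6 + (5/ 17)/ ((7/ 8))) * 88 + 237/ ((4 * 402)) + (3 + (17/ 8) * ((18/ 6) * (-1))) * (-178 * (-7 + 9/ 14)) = -26002555/ 7973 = -3261.33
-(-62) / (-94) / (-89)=31 / 4183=0.01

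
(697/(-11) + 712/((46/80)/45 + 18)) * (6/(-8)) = 25503693/1426612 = 17.88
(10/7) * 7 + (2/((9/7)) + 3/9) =107/9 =11.89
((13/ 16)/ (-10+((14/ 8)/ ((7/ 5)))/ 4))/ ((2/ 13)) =-169/ 310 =-0.55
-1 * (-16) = 16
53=53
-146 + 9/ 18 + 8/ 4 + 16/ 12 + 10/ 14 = -5941/ 42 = -141.45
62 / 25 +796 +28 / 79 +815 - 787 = 1632998 / 1975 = 826.83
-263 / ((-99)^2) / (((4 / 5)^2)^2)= -164375 / 2509056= -0.07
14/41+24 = 998/41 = 24.34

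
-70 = -70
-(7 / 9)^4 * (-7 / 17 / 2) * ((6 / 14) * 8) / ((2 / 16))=76832 / 37179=2.07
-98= -98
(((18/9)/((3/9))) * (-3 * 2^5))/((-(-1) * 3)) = -192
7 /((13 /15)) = 105 /13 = 8.08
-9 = -9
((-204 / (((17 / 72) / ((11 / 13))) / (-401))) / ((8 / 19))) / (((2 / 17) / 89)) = 6847362918 / 13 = 526720224.46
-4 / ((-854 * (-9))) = -2 / 3843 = -0.00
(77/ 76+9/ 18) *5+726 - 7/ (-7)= 55827/ 76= 734.57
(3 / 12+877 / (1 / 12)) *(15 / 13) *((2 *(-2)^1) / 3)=-210485 / 13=-16191.15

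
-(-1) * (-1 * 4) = -4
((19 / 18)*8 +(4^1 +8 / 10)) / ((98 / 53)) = 15794 / 2205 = 7.16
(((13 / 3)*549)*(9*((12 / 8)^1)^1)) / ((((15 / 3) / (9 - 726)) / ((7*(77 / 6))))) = -8274559293 / 20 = -413727964.65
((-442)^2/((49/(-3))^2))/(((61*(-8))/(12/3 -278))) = 60220953/146461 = 411.17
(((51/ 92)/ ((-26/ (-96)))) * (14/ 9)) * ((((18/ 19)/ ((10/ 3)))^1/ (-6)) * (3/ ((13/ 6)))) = -77112/ 369265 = -0.21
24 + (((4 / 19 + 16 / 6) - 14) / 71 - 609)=-2368129 / 4047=-585.16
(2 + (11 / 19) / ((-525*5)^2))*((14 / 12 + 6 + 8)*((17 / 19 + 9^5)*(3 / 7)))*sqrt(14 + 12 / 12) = 1909538045781782*sqrt(15) / 2487515625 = 2973090.49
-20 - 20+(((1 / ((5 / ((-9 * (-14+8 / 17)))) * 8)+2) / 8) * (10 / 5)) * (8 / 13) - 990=-454917 / 442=-1029.22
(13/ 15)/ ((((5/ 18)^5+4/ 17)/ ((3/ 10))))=208797264/ 190284925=1.10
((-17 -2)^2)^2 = 130321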